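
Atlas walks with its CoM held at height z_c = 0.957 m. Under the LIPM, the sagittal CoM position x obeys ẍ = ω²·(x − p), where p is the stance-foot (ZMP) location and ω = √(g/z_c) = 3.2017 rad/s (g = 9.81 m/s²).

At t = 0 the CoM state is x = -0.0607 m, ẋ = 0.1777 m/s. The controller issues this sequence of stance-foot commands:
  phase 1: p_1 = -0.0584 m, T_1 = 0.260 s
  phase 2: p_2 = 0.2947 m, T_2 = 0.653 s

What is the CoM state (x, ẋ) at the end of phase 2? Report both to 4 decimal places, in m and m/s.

x = -0.6623, ẋ = -2.9144

phase 1: p=-0.0584, T=0.260, ωT=0.832442, cosh=1.366956, sinh=0.931970; start (x,ẋ)=(-0.060700, 0.177700) → end (x,ẋ)=(-0.009818, 0.236045)
phase 2: p=0.2947, T=0.653, ωT=2.090710, cosh=4.107129, sinh=3.983529; start (x,ẋ)=(-0.009818, 0.236045) → end (x,ẋ)=(-0.662309, -2.914375)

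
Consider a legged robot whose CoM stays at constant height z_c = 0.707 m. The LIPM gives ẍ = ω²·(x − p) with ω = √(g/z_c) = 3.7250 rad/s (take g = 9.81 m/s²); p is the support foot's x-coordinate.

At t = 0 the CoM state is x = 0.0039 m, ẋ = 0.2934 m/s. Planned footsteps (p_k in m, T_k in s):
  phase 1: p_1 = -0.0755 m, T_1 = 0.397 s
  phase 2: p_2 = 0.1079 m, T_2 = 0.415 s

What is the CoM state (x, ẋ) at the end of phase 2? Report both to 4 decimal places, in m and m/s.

x = 1.2862, ẋ = 4.5348

phase 1: p=-0.0755, T=0.397, ωT=1.478825, cosh=2.307846, sinh=2.079941; start (x,ẋ)=(0.003900, 0.293400) → end (x,ẋ)=(0.271570, 1.292296)
phase 2: p=0.1079, T=0.415, ωT=1.545875, cosh=2.452600, sinh=2.239475; start (x,ẋ)=(0.271570, 1.292296) → end (x,ẋ)=(1.286246, 4.534825)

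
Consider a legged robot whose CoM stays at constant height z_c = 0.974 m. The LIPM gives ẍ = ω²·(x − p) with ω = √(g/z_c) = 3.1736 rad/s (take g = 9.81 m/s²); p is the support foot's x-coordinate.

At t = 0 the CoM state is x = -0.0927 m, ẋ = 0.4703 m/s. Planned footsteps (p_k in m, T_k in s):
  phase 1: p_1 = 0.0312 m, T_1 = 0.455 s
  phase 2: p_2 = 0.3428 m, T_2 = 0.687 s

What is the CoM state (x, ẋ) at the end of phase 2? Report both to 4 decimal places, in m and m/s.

x = -0.6016, ẋ = -2.8625

phase 1: p=0.0312, T=0.455, ωT=1.443988, cosh=2.236773, sinh=2.000788; start (x,ẋ)=(-0.092700, 0.470300) → end (x,ẋ)=(0.050563, 0.265226)
phase 2: p=0.3428, T=0.687, ωT=2.180263, cosh=4.480823, sinh=4.367812; start (x,ẋ)=(0.050563, 0.265226) → end (x,ẋ)=(-0.601631, -2.862461)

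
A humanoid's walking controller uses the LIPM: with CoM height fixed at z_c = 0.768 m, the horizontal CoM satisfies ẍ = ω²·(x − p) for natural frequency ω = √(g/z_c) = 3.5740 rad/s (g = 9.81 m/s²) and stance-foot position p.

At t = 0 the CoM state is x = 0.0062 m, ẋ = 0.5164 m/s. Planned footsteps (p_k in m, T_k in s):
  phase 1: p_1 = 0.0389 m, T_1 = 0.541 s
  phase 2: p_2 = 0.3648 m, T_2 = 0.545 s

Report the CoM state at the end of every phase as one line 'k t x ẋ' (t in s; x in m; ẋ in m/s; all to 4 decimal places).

1 0.5410 0.4125 1.4270
2 1.0860 1.9072 5.6917

phase 1: p=0.0389, T=0.541, ωT=1.933534, cosh=3.529268, sinh=3.384632; start (x,ẋ)=(0.006200, 0.516400) → end (x,ẋ)=(0.412532, 1.426953)
phase 2: p=0.3648, T=0.545, ωT=1.947830, cosh=3.578018, sinh=3.435434; start (x,ẋ)=(0.412532, 1.426953) → end (x,ẋ)=(1.907214, 5.691722)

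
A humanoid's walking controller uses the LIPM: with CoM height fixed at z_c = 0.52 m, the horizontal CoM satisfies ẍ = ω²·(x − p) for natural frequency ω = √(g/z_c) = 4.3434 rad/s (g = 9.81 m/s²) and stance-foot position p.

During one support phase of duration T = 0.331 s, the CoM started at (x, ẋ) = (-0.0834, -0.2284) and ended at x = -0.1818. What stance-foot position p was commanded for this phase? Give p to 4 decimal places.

p = -0.0884

ωT = 4.3434·0.331 = 1.437665; cosh(ωT) = 2.224168, sinh(ωT) = 1.986686
x(T) = p + (x₀−p)·cosh(ωT) + (ẋ₀/ω)·sinh(ωT) ⇒ p·(1 − cosh) = x(T) − x₀·cosh − (ẋ₀/ω)·sinh
numerator   = -0.1818 − (-0.0834)·2.224168 − (-0.2284/4.3434)·1.986686 = 0.108167
denominator = 1 − 2.224168 = -1.224168
p = 0.108167 / -1.224168 = -0.0884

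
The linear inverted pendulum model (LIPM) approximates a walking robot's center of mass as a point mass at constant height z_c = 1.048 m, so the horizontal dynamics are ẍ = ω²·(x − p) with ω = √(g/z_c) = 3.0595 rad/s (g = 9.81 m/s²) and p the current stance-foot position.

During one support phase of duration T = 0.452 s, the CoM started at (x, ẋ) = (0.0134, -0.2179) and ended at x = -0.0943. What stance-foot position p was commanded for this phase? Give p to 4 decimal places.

ωT = 3.0595·0.452 = 1.382894; cosh(ωT) = 2.118637, sinh(ωT) = 1.867785
x(T) = p + (x₀−p)·cosh(ωT) + (ẋ₀/ω)·sinh(ωT) ⇒ p·(1 − cosh) = x(T) − x₀·cosh − (ẋ₀/ω)·sinh
numerator   = -0.0943 − (0.0134)·2.118637 − (-0.2179/3.0595)·1.867785 = 0.010335
denominator = 1 − 2.118637 = -1.118637
p = 0.010335 / -1.118637 = -0.0092

p = -0.0092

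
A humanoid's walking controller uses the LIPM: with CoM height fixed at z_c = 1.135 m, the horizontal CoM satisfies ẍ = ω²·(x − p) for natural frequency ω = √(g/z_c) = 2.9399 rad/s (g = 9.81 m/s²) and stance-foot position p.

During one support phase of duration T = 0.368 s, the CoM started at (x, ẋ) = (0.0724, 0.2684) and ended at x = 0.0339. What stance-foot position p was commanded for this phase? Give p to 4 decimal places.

ωT = 2.9399·0.368 = 1.081883; cosh(ωT) = 1.644593, sinh(ωT) = 1.305637
x(T) = p + (x₀−p)·cosh(ωT) + (ẋ₀/ω)·sinh(ωT) ⇒ p·(1 − cosh) = x(T) − x₀·cosh − (ẋ₀/ω)·sinh
numerator   = 0.0339 − (0.0724)·1.644593 − (0.2684/2.9399)·1.305637 = -0.204367
denominator = 1 − 1.644593 = -0.644593
p = -0.204367 / -0.644593 = 0.3170

p = 0.3170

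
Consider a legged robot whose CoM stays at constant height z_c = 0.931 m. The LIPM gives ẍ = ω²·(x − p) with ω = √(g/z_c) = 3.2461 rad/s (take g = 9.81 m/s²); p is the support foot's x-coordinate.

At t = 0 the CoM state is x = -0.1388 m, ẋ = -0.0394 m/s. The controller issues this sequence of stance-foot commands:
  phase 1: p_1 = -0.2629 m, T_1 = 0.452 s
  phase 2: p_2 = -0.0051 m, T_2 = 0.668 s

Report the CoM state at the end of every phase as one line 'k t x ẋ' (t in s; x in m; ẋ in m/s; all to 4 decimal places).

1 0.4520 -0.0044 0.7372
2 1.1200 0.9780 3.2751

phase 1: p=-0.2629, T=0.452, ωT=1.467237, cosh=2.283899, sinh=2.053337; start (x,ẋ)=(-0.138800, -0.039400) → end (x,ẋ)=(-0.004391, 0.737183)
phase 2: p=-0.0051, T=0.668, ωT=2.168395, cosh=4.429299, sinh=4.314938; start (x,ẋ)=(-0.004391, 0.737183) → end (x,ẋ)=(0.977955, 3.275136)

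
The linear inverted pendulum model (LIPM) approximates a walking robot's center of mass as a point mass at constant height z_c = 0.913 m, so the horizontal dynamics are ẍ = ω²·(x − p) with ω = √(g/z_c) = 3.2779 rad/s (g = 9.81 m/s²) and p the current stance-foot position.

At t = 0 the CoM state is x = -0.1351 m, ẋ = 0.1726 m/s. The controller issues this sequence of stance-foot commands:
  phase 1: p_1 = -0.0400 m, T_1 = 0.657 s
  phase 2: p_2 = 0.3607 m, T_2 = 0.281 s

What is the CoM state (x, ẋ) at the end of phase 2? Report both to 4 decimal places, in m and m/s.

x = -0.6851, ẋ = -2.8827

phase 1: p=-0.0400, T=0.657, ωT=2.153580, cosh=4.365859, sinh=4.249791; start (x,ẋ)=(-0.135100, 0.172600) → end (x,ẋ)=(-0.231418, -0.571233)
phase 2: p=0.3607, T=0.281, ωT=0.921090, cosh=1.455056, sinh=1.056971; start (x,ẋ)=(-0.231418, -0.571233) → end (x,ẋ)=(-0.685060, -2.882653)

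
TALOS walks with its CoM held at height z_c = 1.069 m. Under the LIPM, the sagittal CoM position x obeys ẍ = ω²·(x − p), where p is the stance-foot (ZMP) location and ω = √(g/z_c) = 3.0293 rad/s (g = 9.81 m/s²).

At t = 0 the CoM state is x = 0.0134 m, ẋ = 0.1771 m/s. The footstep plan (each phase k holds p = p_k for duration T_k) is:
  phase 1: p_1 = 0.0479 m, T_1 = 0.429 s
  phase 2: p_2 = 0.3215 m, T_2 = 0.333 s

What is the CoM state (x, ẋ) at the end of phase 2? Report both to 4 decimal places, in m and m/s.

x = 0.0124, ẋ = -0.6062

phase 1: p=0.0479, T=0.429, ωT=1.299570, cosh=1.970184, sinh=1.697535; start (x,ẋ)=(0.013400, 0.177100) → end (x,ẋ)=(0.079171, 0.171509)
phase 2: p=0.3215, T=0.333, ωT=1.008757, cosh=1.553431, sinh=1.188759; start (x,ẋ)=(0.079171, 0.171509) → end (x,ẋ)=(0.012361, -0.606228)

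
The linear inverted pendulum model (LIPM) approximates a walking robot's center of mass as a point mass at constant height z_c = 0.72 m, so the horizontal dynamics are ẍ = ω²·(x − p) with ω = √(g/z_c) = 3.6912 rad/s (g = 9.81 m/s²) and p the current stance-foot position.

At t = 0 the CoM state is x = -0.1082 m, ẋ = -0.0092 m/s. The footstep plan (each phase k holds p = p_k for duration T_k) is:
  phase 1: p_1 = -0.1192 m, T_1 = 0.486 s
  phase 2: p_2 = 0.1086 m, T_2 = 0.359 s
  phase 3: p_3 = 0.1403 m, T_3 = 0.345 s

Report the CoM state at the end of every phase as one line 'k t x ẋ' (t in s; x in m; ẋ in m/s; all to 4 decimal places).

1 0.4860 -0.0925 0.0903
2 0.8450 -0.2537 -1.1161
3 1.1900 -1.1166 -4.5450

phase 1: p=-0.1192, T=0.486, ωT=1.793923, cosh=3.089651, sinh=2.923345; start (x,ẋ)=(-0.108200, -0.009200) → end (x,ẋ)=(-0.092500, 0.090272)
phase 2: p=0.1086, T=0.359, ωT=1.325141, cosh=2.014240, sinh=1.748475; start (x,ẋ)=(-0.092500, 0.090272) → end (x,ẋ)=(-0.253703, -1.116063)
phase 3: p=0.1403, T=0.345, ωT=1.273464, cosh=1.926535, sinh=1.646674; start (x,ẋ)=(-0.253703, -1.116063) → end (x,ẋ)=(-1.116645, -4.544964)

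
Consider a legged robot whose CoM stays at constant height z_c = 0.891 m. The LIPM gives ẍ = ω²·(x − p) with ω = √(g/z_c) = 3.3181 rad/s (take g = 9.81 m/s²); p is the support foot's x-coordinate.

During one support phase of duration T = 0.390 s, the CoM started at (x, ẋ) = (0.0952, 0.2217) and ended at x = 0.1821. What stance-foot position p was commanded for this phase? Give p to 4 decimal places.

p = 0.1220

ωT = 3.3181·0.390 = 1.294059; cosh(ωT) = 1.960859, sinh(ωT) = 1.686703
x(T) = p + (x₀−p)·cosh(ωT) + (ẋ₀/ω)·sinh(ωT) ⇒ p·(1 − cosh) = x(T) − x₀·cosh − (ẋ₀/ω)·sinh
numerator   = 0.1821 − (0.0952)·1.960859 − (0.2217/3.3181)·1.686703 = -0.117271
denominator = 1 − 1.960859 = -0.960859
p = -0.117271 / -0.960859 = 0.1220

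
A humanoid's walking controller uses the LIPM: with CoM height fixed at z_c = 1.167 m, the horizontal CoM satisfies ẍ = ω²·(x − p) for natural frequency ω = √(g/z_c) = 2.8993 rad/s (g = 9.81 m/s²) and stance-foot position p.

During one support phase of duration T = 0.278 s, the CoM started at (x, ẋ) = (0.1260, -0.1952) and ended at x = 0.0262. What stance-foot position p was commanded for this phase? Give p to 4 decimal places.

ωT = 2.8993·0.278 = 0.806005; cosh(ωT) = 1.342793, sinh(ωT) = 0.896154
x(T) = p + (x₀−p)·cosh(ωT) + (ẋ₀/ω)·sinh(ωT) ⇒ p·(1 − cosh) = x(T) − x₀·cosh − (ẋ₀/ω)·sinh
numerator   = 0.0262 − (0.1260)·1.342793 − (-0.1952/2.8993)·0.896154 = -0.082657
denominator = 1 − 1.342793 = -0.342793
p = -0.082657 / -0.342793 = 0.2411

p = 0.2411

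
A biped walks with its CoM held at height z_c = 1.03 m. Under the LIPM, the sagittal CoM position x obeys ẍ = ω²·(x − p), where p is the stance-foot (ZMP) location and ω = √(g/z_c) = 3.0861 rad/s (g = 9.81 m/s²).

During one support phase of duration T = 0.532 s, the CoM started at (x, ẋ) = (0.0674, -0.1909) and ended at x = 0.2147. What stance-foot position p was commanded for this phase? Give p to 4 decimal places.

ωT = 3.0861·0.532 = 1.641805; cosh(ωT) = 2.679057, sinh(ωT) = 2.485427
x(T) = p + (x₀−p)·cosh(ωT) + (ẋ₀/ω)·sinh(ωT) ⇒ p·(1 − cosh) = x(T) − x₀·cosh − (ẋ₀/ω)·sinh
numerator   = 0.2147 − (0.0674)·2.679057 − (-0.1909/3.0861)·2.485427 = 0.187875
denominator = 1 − 2.679057 = -1.679057
p = 0.187875 / -1.679057 = -0.1119

p = -0.1119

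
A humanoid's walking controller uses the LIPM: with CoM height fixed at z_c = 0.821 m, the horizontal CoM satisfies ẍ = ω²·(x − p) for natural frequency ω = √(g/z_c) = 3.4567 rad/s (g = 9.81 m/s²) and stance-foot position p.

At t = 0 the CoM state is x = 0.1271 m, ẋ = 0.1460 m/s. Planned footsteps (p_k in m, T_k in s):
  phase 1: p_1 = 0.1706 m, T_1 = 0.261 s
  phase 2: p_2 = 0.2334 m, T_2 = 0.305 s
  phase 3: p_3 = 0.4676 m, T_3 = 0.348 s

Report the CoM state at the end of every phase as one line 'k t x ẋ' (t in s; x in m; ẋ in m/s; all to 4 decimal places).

1 0.2610 0.1517 0.0547
2 0.5660 0.1218 -0.2682
3 0.9140 -0.2776 -2.2974

phase 1: p=0.1706, T=0.261, ωT=0.902199, cosh=1.435347, sinh=1.029670; start (x,ẋ)=(0.127100, 0.146000) → end (x,ẋ)=(0.151652, 0.054733)
phase 2: p=0.2334, T=0.305, ωT=1.054293, cosh=1.609193, sinh=1.260754; start (x,ẋ)=(0.151652, 0.054733) → end (x,ẋ)=(0.121815, -0.268184)
phase 3: p=0.4676, T=0.348, ωT=1.202932, cosh=1.815088, sinh=1.514776; start (x,ẋ)=(0.121815, -0.268184) → end (x,ẋ)=(-0.277553, -2.297353)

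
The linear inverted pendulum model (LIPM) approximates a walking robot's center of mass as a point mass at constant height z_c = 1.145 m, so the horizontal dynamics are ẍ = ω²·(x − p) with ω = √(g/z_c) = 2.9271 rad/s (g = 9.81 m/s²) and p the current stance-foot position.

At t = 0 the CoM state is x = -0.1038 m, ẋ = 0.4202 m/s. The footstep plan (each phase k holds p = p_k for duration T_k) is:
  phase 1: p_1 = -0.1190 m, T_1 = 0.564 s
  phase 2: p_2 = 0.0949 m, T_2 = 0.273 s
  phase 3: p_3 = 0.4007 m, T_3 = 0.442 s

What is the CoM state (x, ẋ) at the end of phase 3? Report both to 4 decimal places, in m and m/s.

x = 2.2736, ẋ = 5.8136

phase 1: p=-0.1190, T=0.564, ωT=1.650884, cosh=2.701734, sinh=2.509853; start (x,ẋ)=(-0.103800, 0.420200) → end (x,ẋ)=(0.282368, 1.246937)
phase 2: p=0.0949, T=0.273, ωT=0.799098, cosh=1.336635, sinh=0.886900; start (x,ẋ)=(0.282368, 1.246937) → end (x,ẋ)=(0.723294, 2.153376)
phase 3: p=0.4007, T=0.442, ωT=1.293778, cosh=1.960385, sinh=1.686153; start (x,ẋ)=(0.723294, 2.153376) → end (x,ẋ)=(2.273558, 5.813621)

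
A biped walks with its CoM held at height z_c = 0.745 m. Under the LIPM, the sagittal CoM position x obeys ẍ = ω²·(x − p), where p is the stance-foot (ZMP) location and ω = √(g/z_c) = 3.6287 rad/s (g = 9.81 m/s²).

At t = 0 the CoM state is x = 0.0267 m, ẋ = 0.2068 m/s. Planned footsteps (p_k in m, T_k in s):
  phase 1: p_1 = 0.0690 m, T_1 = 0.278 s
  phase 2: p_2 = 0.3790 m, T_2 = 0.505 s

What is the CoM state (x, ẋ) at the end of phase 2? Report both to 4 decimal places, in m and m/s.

x = -0.4915, ẋ = -2.9577

phase 1: p=0.0690, T=0.278, ωT=1.008779, cosh=1.553457, sinh=1.188793; start (x,ẋ)=(0.026700, 0.206800) → end (x,ẋ)=(0.071038, 0.138782)
phase 2: p=0.3790, T=0.505, ωT=1.832493, cosh=3.204732, sinh=3.044718; start (x,ẋ)=(0.071038, 0.138782) → end (x,ẋ)=(-0.491488, -2.957715)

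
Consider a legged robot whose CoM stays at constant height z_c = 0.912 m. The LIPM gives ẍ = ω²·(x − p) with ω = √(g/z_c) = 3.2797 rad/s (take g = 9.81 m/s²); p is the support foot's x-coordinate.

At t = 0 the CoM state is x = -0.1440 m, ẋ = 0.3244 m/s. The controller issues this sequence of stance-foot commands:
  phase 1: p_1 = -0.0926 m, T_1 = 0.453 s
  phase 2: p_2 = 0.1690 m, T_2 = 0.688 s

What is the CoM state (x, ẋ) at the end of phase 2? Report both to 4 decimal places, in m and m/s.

phase 1: p=-0.0926, T=0.453, ωT=1.485704, cosh=2.322209, sinh=2.095866; start (x,ẋ)=(-0.144000, 0.324400) → end (x,ẋ)=(-0.004656, 0.400011)
phase 2: p=0.1690, T=0.688, ωT=2.256434, cosh=4.826848, sinh=4.722125; start (x,ẋ)=(-0.004656, 0.400011) → end (x,ẋ)=(-0.093276, -0.758651)

x = -0.0933, ẋ = -0.7587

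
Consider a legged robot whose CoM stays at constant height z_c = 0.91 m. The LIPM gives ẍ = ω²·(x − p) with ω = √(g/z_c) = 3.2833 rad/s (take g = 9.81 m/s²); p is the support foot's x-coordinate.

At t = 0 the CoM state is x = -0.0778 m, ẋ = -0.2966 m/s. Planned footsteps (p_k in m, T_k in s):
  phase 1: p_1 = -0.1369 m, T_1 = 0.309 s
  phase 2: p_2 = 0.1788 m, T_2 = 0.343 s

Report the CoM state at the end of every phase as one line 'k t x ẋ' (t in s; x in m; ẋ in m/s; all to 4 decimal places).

1 0.3090 -0.1529 -0.2304
2 0.6520 -0.4832 -1.8952

phase 1: p=-0.1369, T=0.309, ωT=1.014540, cosh=1.560331, sinh=1.197762; start (x,ẋ)=(-0.077800, -0.296600) → end (x,ẋ)=(-0.152885, -0.230377)
phase 2: p=0.1788, T=0.343, ωT=1.126172, cosh=1.704050, sinh=1.379778; start (x,ẋ)=(-0.152885, -0.230377) → end (x,ẋ)=(-0.483223, -1.895184)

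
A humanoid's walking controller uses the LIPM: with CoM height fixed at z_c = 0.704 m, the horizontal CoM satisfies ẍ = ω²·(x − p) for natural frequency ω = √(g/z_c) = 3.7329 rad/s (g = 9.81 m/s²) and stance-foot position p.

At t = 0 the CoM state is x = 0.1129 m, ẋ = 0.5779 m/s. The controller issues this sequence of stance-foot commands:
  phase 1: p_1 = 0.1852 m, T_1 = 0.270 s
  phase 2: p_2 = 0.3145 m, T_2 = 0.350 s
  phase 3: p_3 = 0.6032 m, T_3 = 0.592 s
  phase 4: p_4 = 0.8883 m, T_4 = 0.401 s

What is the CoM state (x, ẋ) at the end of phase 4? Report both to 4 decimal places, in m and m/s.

x = 1.6139, ẋ = 2.9784

phase 1: p=0.1852, T=0.270, ωT=1.007883, cosh=1.552393, sinh=1.187402; start (x,ẋ)=(0.112900, 0.577900) → end (x,ẋ)=(0.256787, 0.576661)
phase 2: p=0.3145, T=0.350, ωT=1.306515, cosh=1.982021, sinh=1.711259; start (x,ẋ)=(0.256787, 0.576661) → end (x,ẋ)=(0.464468, 0.774286)
phase 3: p=0.6032, T=0.592, ωT=2.209877, cosh=4.612154, sinh=4.502440; start (x,ẋ)=(0.464468, 0.774286) → end (x,ẋ)=(0.897251, 1.239433)
phase 4: p=0.8883, T=0.401, ωT=1.496893, cosh=2.345805, sinh=2.121981; start (x,ẋ)=(0.897251, 1.239433) → end (x,ẋ)=(1.613858, 2.978372)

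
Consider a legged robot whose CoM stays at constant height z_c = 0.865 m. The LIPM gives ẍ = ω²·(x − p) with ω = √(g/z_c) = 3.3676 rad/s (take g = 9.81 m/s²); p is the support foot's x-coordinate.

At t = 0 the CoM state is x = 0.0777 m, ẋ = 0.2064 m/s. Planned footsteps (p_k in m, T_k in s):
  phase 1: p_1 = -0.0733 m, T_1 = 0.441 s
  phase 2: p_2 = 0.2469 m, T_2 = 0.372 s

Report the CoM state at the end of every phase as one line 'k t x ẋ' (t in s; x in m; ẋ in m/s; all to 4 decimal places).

phase 1: p=-0.0733, T=0.441, ωT=1.485112, cosh=2.320968, sinh=2.094491; start (x,ẋ)=(0.077700, 0.206400) → end (x,ẋ)=(0.405537, 1.544112)
phase 2: p=0.2469, T=0.372, ωT=1.252747, cosh=1.892832, sinh=1.607113; start (x,ẋ)=(0.405537, 1.544112) → end (x,ẋ)=(1.284067, 3.781308)

1 0.4410 0.4055 1.5441
2 0.8130 1.2841 3.7813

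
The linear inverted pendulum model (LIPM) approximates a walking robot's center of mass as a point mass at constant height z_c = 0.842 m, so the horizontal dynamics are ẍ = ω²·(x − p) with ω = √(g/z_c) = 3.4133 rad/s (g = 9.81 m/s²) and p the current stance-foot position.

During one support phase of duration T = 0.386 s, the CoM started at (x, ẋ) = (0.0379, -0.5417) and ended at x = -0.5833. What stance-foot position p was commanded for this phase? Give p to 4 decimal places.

ωT = 3.4133·0.386 = 1.317534; cosh(ωT) = 2.000998, sinh(ωT) = 1.733203
x(T) = p + (x₀−p)·cosh(ωT) + (ẋ₀/ω)·sinh(ωT) ⇒ p·(1 − cosh) = x(T) − x₀·cosh − (ẋ₀/ω)·sinh
numerator   = -0.5833 − (0.0379)·2.000998 − (-0.5417/3.4133)·1.733203 = -0.384074
denominator = 1 − 2.000998 = -1.000998
p = -0.384074 / -1.000998 = 0.3837

p = 0.3837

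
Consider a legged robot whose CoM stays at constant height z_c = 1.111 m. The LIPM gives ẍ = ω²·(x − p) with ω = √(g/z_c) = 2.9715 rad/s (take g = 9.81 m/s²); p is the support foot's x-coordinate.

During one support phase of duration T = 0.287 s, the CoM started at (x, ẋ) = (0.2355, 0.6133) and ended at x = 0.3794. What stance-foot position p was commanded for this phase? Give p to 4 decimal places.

ωT = 2.9715·0.287 = 0.852820; cosh(ωT) = 1.386233, sinh(ωT) = 0.960022
x(T) = p + (x₀−p)·cosh(ωT) + (ẋ₀/ω)·sinh(ωT) ⇒ p·(1 − cosh) = x(T) − x₀·cosh − (ẋ₀/ω)·sinh
numerator   = 0.3794 − (0.2355)·1.386233 − (0.6133/2.9715)·0.960022 = -0.145201
denominator = 1 − 1.386233 = -0.386233
p = -0.145201 / -0.386233 = 0.3759

p = 0.3759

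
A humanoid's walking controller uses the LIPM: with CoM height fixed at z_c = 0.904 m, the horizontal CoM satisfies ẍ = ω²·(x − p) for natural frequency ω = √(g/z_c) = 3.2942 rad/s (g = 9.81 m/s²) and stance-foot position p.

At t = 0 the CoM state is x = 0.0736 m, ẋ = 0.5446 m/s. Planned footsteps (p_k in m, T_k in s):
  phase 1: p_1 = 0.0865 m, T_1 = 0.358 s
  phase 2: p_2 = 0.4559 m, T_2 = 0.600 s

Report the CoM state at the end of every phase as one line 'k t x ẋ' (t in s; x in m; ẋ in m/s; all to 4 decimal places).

1 0.3580 0.3069 0.9067
2 0.9580 0.8823 1.5983

phase 1: p=0.0865, T=0.358, ωT=1.179324, cosh=1.779830, sinh=1.472344; start (x,ẋ)=(0.073600, 0.544600) → end (x,ẋ)=(0.306949, 0.906728)
phase 2: p=0.4559, T=0.600, ωT=1.976520, cosh=3.678066, sinh=3.539516; start (x,ẋ)=(0.306949, 0.906728) → end (x,ẋ)=(0.882301, 1.598259)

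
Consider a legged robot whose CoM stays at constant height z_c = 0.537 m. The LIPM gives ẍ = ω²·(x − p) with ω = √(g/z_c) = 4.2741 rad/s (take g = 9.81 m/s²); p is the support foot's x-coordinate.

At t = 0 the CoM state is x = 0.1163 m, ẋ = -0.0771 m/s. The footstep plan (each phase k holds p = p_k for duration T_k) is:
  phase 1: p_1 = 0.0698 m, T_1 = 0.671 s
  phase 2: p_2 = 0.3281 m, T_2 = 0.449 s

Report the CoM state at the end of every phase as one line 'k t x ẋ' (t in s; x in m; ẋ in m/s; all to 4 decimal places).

phase 1: p=0.0698, T=0.671, ωT=2.867921, cosh=8.828604, sinh=8.771787; start (x,ẋ)=(0.116300, -0.077100) → end (x,ẋ)=(0.322097, 1.062669)
phase 2: p=0.3281, T=0.449, ωT=1.919071, cosh=3.480684, sinh=3.333940; start (x,ẋ)=(0.322097, 1.062669) → end (x,ẋ)=(1.136122, 3.613272)

1 0.6710 0.3221 1.0627
2 1.1200 1.1361 3.6133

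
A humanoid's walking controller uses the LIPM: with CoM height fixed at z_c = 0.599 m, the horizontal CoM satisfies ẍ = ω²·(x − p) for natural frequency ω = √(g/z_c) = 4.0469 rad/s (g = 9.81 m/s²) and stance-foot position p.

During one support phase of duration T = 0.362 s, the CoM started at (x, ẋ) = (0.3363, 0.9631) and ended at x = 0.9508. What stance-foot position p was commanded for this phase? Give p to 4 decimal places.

p = 0.2370

ωT = 4.0469·0.362 = 1.464978; cosh(ωT) = 2.279265, sinh(ωT) = 2.048182
x(T) = p + (x₀−p)·cosh(ωT) + (ẋ₀/ω)·sinh(ωT) ⇒ p·(1 − cosh) = x(T) − x₀·cosh − (ẋ₀/ω)·sinh
numerator   = 0.9508 − (0.3363)·2.279265 − (0.9631/4.0469)·2.048182 = -0.303153
denominator = 1 − 2.279265 = -1.279265
p = -0.303153 / -1.279265 = 0.2370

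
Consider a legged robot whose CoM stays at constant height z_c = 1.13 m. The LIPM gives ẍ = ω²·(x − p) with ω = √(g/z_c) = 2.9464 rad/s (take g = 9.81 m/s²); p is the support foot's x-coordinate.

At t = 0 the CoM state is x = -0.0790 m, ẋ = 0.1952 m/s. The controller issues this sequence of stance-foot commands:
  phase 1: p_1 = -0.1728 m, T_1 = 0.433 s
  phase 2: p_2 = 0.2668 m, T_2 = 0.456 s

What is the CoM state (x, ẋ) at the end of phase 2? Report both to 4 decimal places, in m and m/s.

x = 0.4665, ẋ = 0.9205

phase 1: p=-0.1728, T=0.433, ωT=1.275791, cosh=1.930372, sinh=1.651162; start (x,ẋ)=(-0.079000, 0.195200) → end (x,ẋ)=(0.117659, 0.833144)
phase 2: p=0.2668, T=0.456, ωT=1.343558, cosh=2.046786, sinh=1.785871; start (x,ẋ)=(0.117659, 0.833144) → end (x,ẋ)=(0.466525, 0.920504)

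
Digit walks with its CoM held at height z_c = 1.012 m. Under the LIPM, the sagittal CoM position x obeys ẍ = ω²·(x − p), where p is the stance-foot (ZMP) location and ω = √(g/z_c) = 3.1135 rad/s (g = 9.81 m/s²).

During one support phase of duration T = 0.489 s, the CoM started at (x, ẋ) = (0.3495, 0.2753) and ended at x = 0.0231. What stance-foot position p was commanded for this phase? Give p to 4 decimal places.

p = 0.7203

ωT = 3.1135·0.489 = 1.522501; cosh(ωT) = 2.400921, sinh(ωT) = 2.182756
x(T) = p + (x₀−p)·cosh(ωT) + (ẋ₀/ω)·sinh(ωT) ⇒ p·(1 − cosh) = x(T) − x₀·cosh − (ẋ₀/ω)·sinh
numerator   = 0.0231 − (0.3495)·2.400921 − (0.2753/3.1135)·2.182756 = -1.009024
denominator = 1 − 2.400921 = -1.400921
p = -1.009024 / -1.400921 = 0.7203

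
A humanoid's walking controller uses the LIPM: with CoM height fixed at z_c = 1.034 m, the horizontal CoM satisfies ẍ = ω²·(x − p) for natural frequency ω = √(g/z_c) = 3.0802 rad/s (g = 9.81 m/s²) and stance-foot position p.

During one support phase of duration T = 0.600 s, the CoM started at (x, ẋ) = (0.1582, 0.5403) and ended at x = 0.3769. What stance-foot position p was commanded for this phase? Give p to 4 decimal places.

p = 0.3021

ωT = 3.0802·0.600 = 1.848120; cosh(ωT) = 3.252704, sinh(ωT) = 3.095171
x(T) = p + (x₀−p)·cosh(ωT) + (ẋ₀/ω)·sinh(ωT) ⇒ p·(1 − cosh) = x(T) − x₀·cosh − (ẋ₀/ω)·sinh
numerator   = 0.3769 − (0.1582)·3.252704 − (0.5403/3.0802)·3.095171 = -0.680604
denominator = 1 − 3.252704 = -2.252704
p = -0.680604 / -2.252704 = 0.3021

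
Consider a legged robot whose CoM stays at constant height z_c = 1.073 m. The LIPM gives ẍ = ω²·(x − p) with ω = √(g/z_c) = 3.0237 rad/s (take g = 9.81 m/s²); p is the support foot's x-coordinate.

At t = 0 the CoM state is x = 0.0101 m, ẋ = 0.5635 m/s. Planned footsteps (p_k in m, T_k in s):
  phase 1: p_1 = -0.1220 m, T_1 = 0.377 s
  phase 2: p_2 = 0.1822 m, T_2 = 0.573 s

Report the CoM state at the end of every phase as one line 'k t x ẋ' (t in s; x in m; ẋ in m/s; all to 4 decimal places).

phase 1: p=-0.1220, T=0.377, ωT=1.139935, cosh=1.723202, sinh=1.403362; start (x,ẋ)=(0.010100, 0.563500) → end (x,ẋ)=(0.367167, 1.531571)
phase 2: p=0.1822, T=0.573, ωT=1.732580, cosh=2.916027, sinh=2.739199; start (x,ẋ)=(0.367167, 1.531571) → end (x,ẋ)=(2.109034, 5.998095)

1 0.3770 0.3672 1.5316
2 0.9500 2.1090 5.9981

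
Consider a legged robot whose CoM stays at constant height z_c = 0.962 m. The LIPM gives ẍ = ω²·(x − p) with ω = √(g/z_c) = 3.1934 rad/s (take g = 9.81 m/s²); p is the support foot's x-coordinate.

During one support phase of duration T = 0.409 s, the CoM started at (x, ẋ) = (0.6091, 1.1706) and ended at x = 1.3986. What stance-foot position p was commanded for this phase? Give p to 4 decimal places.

p = 0.4435

ωT = 3.1934·0.409 = 1.306101; cosh(ωT) = 1.981312, sinh(ωT) = 1.710438
x(T) = p + (x₀−p)·cosh(ωT) + (ẋ₀/ω)·sinh(ωT) ⇒ p·(1 − cosh) = x(T) − x₀·cosh − (ẋ₀/ω)·sinh
numerator   = 1.3986 − (0.6091)·1.981312 − (1.1706/3.1934)·1.710438 = -0.435210
denominator = 1 − 1.981312 = -0.981312
p = -0.435210 / -0.981312 = 0.4435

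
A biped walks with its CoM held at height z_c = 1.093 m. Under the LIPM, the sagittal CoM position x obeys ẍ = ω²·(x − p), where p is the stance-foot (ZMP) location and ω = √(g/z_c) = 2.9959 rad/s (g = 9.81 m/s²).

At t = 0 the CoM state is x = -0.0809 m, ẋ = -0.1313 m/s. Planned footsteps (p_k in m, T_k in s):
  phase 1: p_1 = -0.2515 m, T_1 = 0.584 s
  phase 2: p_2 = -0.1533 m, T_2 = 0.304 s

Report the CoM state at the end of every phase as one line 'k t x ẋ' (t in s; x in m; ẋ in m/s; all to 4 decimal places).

1 0.5840 0.1318 1.0365
2 0.8880 0.6189 2.3868

phase 1: p=-0.2515, T=0.584, ωT=1.749606, cosh=2.963088, sinh=2.789246; start (x,ẋ)=(-0.080900, -0.131300) → end (x,ẋ)=(0.131760, 1.036531)
phase 2: p=-0.1533, T=0.304, ωT=0.910754, cosh=1.444208, sinh=1.041987; start (x,ẋ)=(0.131760, 1.036531) → end (x,ẋ)=(0.618896, 2.386835)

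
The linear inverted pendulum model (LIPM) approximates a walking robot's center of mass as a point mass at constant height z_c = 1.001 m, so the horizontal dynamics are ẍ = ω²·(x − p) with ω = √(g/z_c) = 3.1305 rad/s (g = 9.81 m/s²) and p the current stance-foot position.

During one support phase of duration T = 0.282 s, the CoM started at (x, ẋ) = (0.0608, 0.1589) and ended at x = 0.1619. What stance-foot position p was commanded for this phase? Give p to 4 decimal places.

p = -0.0601

ωT = 3.1305·0.282 = 0.882801; cosh(ωT) = 1.415642, sinh(ωT) = 1.002020
x(T) = p + (x₀−p)·cosh(ωT) + (ẋ₀/ω)·sinh(ωT) ⇒ p·(1 − cosh) = x(T) − x₀·cosh − (ẋ₀/ω)·sinh
numerator   = 0.1619 − (0.0608)·1.415642 − (0.1589/3.1305)·1.002020 = 0.024968
denominator = 1 − 1.415642 = -0.415642
p = 0.024968 / -0.415642 = -0.0601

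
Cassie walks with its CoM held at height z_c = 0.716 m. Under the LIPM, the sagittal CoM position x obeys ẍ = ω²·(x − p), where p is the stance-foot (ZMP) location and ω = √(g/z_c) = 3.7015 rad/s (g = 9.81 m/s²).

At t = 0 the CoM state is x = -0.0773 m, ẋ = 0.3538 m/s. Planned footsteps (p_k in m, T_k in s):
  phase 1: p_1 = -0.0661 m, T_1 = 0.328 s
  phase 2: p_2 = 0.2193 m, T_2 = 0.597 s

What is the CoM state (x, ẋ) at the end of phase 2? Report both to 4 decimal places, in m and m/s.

x = 0.1961, ẋ = 0.0431

phase 1: p=-0.0661, T=0.328, ωT=1.214092, cosh=1.832107, sinh=1.535128; start (x,ẋ)=(-0.077300, 0.353800) → end (x,ẋ)=(0.060112, 0.584558)
phase 2: p=0.2193, T=0.597, ωT=2.209795, cosh=4.611788, sinh=4.502065; start (x,ẋ)=(0.060112, 0.584558) → end (x,ẋ)=(0.196147, 0.043092)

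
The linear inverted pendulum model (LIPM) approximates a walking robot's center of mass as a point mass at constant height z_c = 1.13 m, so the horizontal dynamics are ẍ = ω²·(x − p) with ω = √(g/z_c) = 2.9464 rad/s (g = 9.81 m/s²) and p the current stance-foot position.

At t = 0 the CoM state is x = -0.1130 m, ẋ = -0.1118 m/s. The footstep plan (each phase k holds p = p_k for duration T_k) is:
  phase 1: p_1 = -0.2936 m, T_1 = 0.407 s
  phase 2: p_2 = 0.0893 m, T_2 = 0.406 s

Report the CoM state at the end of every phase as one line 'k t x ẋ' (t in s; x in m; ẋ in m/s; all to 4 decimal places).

1 0.4070 -0.0240 0.6001
2 0.8130 0.1908 0.5814

phase 1: p=-0.2936, T=0.407, ωT=1.199185, cosh=1.809426, sinh=1.507986; start (x,ẋ)=(-0.113000, -0.111800) → end (x,ẋ)=(-0.024038, 0.600135)
phase 2: p=0.0893, T=0.406, ωT=1.196238, cosh=1.804990, sinh=1.502661; start (x,ẋ)=(-0.024038, 0.600135) → end (x,ẋ)=(0.190795, 0.581443)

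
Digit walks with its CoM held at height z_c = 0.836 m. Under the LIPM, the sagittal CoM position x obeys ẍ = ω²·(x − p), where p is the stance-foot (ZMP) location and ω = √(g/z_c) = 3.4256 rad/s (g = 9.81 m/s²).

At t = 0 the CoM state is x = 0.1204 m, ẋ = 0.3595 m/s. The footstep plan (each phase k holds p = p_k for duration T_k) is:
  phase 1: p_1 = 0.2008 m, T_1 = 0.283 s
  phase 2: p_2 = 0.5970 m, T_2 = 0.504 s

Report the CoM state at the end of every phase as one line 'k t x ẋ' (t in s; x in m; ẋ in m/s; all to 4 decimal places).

1 0.2830 0.1980 0.2313
2 0.7870 -0.3761 -3.0493

phase 1: p=0.2008, T=0.283, ωT=0.969445, cosh=1.507887, sinh=1.128593; start (x,ẋ)=(0.120400, 0.359500) → end (x,ẋ)=(0.198006, 0.231250)
phase 2: p=0.5970, T=0.504, ωT=1.726502, cosh=2.899433, sinh=2.721527; start (x,ẋ)=(0.198006, 0.231250) → end (x,ẋ)=(-0.376135, -3.049270)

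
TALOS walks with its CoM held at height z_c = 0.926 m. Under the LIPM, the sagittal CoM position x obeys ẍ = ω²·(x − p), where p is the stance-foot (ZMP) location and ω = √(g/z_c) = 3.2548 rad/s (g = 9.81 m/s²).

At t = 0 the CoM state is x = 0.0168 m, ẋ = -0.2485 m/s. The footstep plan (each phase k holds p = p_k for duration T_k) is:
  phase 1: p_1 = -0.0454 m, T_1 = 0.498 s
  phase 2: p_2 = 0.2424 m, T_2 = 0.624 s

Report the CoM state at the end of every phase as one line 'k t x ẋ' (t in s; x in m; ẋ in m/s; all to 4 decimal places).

1 0.4980 -0.0675 -0.1610
2 1.1220 -1.1441 -4.4017

phase 1: p=-0.0454, T=0.498, ωT=1.620890, cosh=2.627657, sinh=2.429935; start (x,ẋ)=(0.016800, -0.248500) → end (x,ẋ)=(-0.067482, -0.161036)
phase 2: p=0.2424, T=0.624, ωT=2.030995, cosh=3.876436, sinh=3.745231; start (x,ẋ)=(-0.067482, -0.161036) → end (x,ẋ)=(-1.144140, -4.401704)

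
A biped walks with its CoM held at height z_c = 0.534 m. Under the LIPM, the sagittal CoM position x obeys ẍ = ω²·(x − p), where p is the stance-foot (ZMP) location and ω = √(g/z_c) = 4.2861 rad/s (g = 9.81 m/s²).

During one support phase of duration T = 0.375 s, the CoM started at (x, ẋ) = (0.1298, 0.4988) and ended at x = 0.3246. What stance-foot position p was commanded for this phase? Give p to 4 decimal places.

p = 0.1824

ωT = 4.2861·0.375 = 1.607287; cosh(ωT) = 2.594845, sinh(ωT) = 2.394414
x(T) = p + (x₀−p)·cosh(ωT) + (ẋ₀/ω)·sinh(ωT) ⇒ p·(1 − cosh) = x(T) − x₀·cosh − (ẋ₀/ω)·sinh
numerator   = 0.3246 − (0.1298)·2.594845 − (0.4988/4.2861)·2.394414 = -0.290864
denominator = 1 − 2.594845 = -1.594845
p = -0.290864 / -1.594845 = 0.1824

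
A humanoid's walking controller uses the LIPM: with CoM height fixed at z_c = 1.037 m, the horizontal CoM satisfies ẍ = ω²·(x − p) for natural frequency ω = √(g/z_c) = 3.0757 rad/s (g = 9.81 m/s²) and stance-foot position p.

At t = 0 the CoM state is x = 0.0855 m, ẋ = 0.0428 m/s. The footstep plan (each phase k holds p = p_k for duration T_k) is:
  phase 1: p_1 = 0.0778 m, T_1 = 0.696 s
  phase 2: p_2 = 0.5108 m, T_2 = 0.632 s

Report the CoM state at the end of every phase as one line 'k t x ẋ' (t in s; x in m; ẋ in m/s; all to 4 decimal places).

phase 1: p=0.0778, T=0.696, ωT=2.140687, cosh=4.311427, sinh=4.193853; start (x,ẋ)=(0.085500, 0.042800) → end (x,ẋ)=(0.169358, 0.283852)
phase 2: p=0.5108, T=0.632, ωT=1.943842, cosh=3.564347, sinh=3.421194; start (x,ẋ)=(0.169358, 0.283852) → end (x,ẋ)=(-0.390482, -2.581104)

1 0.6960 0.1694 0.2839
2 1.3280 -0.3905 -2.5811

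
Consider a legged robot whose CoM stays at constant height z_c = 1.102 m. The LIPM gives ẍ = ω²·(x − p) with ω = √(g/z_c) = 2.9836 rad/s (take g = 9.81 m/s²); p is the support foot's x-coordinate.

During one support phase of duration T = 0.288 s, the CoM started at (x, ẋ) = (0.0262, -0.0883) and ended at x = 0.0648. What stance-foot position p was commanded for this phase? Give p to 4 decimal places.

p = -0.1452

ωT = 2.9836·0.288 = 0.859277; cosh(ωT) = 1.392460, sinh(ωT) = 0.968992
x(T) = p + (x₀−p)·cosh(ωT) + (ẋ₀/ω)·sinh(ωT) ⇒ p·(1 − cosh) = x(T) − x₀·cosh − (ẋ₀/ω)·sinh
numerator   = 0.0648 − (0.0262)·1.392460 − (-0.0883/2.9836)·0.968992 = 0.056995
denominator = 1 − 1.392460 = -0.392460
p = 0.056995 / -0.392460 = -0.1452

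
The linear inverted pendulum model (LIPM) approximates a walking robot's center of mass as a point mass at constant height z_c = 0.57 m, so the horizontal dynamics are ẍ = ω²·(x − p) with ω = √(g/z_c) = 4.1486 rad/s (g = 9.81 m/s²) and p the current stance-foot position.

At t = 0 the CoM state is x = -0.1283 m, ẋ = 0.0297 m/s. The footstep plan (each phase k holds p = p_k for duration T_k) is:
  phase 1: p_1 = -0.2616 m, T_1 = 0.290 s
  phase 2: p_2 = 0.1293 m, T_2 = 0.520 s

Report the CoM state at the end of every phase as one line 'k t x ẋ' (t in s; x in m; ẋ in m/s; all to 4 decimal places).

phase 1: p=-0.2616, T=0.290, ωT=1.203094, cosh=1.815335, sinh=1.515071; start (x,ẋ)=(-0.128300, 0.029700) → end (x,ẋ)=(-0.008769, 0.891762)
phase 2: p=0.1293, T=0.520, ωT=2.157272, cosh=4.381578, sinh=4.265937; start (x,ẋ)=(-0.008769, 0.891762) → end (x,ẋ)=(0.441322, 1.463818)

1 0.2900 -0.0088 0.8918
2 0.8100 0.4413 1.4638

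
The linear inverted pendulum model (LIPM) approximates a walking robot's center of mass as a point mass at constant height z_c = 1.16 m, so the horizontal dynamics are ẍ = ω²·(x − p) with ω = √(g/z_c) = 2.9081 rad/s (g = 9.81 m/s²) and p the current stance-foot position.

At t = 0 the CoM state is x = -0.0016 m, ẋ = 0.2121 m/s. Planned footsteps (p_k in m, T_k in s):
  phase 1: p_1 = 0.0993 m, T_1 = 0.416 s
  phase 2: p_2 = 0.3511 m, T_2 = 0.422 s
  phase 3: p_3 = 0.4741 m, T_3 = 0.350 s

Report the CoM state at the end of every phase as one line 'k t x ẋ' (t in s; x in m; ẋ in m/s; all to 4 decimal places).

1 0.4160 0.0265 -0.0609
2 0.8380 -0.2829 -1.5849
3 1.1880 -1.3656 -5.1272

phase 1: p=0.0993, T=0.416, ωT=1.209770, cosh=1.825489, sinh=1.527223; start (x,ẋ)=(-0.001600, 0.212100) → end (x,ẋ)=(0.026495, -0.060943)
phase 2: p=0.3511, T=0.422, ωT=1.227218, cosh=1.852416, sinh=1.559309; start (x,ẋ)=(0.026495, -0.060943) → end (x,ẋ)=(-0.282881, -1.584854)
phase 3: p=0.4741, T=0.350, ωT=1.017835, cosh=1.564287, sinh=1.202910; start (x,ẋ)=(-0.282881, -1.584854) → end (x,ẋ)=(-1.365596, -5.127224)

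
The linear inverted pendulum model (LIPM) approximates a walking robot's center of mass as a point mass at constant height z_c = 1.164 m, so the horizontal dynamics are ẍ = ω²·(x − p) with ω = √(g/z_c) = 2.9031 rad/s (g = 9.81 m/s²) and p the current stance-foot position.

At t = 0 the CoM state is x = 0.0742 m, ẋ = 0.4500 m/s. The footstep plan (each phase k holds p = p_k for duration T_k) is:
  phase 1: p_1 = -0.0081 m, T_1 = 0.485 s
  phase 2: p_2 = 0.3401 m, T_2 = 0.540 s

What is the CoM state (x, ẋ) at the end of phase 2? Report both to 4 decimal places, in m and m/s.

x = 1.7930, ẋ = 4.4395

phase 1: p=-0.0081, T=0.485, ωT=1.408003, cosh=2.166209, sinh=1.921577; start (x,ẋ)=(0.074200, 0.450000) → end (x,ẋ)=(0.468036, 1.433907)
phase 2: p=0.3401, T=0.540, ωT=1.567674, cosh=2.502005, sinh=2.293476; start (x,ẋ)=(0.468036, 1.433907) → end (x,ẋ)=(1.792997, 4.439467)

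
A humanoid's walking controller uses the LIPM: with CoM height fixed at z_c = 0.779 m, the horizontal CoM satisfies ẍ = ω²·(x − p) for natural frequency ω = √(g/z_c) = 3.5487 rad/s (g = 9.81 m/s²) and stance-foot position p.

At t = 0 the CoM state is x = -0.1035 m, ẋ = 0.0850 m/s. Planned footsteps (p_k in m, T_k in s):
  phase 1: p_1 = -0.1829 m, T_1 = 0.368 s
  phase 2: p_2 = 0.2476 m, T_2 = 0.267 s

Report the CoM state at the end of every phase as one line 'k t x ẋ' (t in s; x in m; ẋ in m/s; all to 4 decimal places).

1 0.3680 0.0154 0.6502
2 0.6350 0.1038 0.0615

phase 1: p=-0.1829, T=0.368, ωT=1.305922, cosh=1.981006, sinh=1.710083; start (x,ẋ)=(-0.103500, 0.085000) → end (x,ẋ)=(0.015353, 0.650230)
phase 2: p=0.2476, T=0.267, ωT=0.947503, cosh=1.483484, sinh=1.095776; start (x,ẋ)=(0.015353, 0.650230) → end (x,ẋ)=(0.103844, 0.061493)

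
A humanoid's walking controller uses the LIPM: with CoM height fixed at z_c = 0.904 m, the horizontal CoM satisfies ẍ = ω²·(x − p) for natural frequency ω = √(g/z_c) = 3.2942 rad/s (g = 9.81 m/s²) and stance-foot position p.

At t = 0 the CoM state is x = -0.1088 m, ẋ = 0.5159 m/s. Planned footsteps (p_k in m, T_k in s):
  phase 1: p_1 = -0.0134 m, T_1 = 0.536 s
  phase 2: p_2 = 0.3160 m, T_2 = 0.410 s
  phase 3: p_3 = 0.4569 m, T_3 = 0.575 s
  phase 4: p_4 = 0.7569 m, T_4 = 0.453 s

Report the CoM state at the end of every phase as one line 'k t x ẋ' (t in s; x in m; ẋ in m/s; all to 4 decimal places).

1 0.5360 0.1439 0.6603
2 0.9460 0.3226 0.3395
3 1.5210 0.3351 -0.2836
4 1.9740 -0.4102 -3.5959

phase 1: p=-0.0134, T=0.536, ωT=1.765691, cosh=3.008340, sinh=2.837271; start (x,ẋ)=(-0.108800, 0.515900) → end (x,ẋ)=(0.143945, 0.660343)
phase 2: p=0.3160, T=0.410, ωT=1.350622, cosh=2.059452, sinh=1.800373; start (x,ẋ)=(0.143945, 0.660343) → end (x,ẋ)=(0.322558, 0.339525)
phase 3: p=0.4569, T=0.575, ωT=1.894165, cosh=3.398720, sinh=3.248276; start (x,ẋ)=(0.322558, 0.339525) → end (x,ẋ)=(0.335100, -0.283575)
phase 4: p=0.7569, T=0.453, ωT=1.492273, cosh=2.336026, sinh=2.111165; start (x,ẋ)=(0.335100, -0.283575) → end (x,ẋ)=(-0.410172, -3.595889)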